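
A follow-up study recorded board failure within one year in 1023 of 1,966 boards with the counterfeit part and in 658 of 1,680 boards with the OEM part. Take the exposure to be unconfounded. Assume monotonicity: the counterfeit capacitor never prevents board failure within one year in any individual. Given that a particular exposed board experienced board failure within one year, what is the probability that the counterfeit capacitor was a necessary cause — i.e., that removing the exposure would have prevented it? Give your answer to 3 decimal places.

PN ≈ 0.247

p₁ = P(outcome | exposed) = 1023/1966 = 0.52035
p₀ = P(outcome | unexposed) = 658/1680 = 0.39167
Under exogeneity and monotonicity, PN = (p₁ − p₀) / p₁.
PN = (0.52035 − 0.39167) / 0.52035 = 0.12868 / 0.52035 ≈ 0.2473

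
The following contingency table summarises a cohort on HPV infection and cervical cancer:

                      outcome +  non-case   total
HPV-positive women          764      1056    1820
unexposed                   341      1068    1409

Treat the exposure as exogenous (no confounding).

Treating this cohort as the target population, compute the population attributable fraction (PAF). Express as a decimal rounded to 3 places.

PAF ≈ 0.293

p₁ = P(outcome | exposed) = 764/1820 = 0.41978
p₀ = P(outcome | unexposed) = 341/1409 = 0.24202
Exposure prevalence π = 1820/3229 = 0.56364; overall risk P(Y=1) = 0.34221.
Under exogeneity, PAF = [P(Y=1) − p₀]/P(Y=1).
PAF = (0.34221 − 0.24202) / 0.34221 ≈ 0.2928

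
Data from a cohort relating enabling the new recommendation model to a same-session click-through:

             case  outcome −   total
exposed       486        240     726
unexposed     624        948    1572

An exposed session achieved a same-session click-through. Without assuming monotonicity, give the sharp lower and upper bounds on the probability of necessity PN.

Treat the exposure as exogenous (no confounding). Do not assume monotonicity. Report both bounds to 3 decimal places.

0.407 ≤ PN ≤ 0.901

p₁ = P(outcome | exposed) = 486/726 = 0.66942
p₀ = P(outcome | unexposed) = 624/1572 = 0.39695
Under exogeneity alone the bounds on PN are max{0,(p₁−p₀)/p₁} ≤ PN ≤ min{1,(1−p₀)/p₁}.
  lower = (p₁ − p₀)/p₁ = 0.27247 / 0.66942 ≈ 0.4070
  upper = min{1, (1 − p₀)/p₁} = 0.60305 / 0.66942 ≈ 0.9009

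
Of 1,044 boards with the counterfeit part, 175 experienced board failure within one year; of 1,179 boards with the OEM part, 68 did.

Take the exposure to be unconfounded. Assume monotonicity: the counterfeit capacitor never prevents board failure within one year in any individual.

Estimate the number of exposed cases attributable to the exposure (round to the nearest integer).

p₁ = P(outcome | exposed) = 175/1044 = 0.16762
p₀ = P(outcome | unexposed) = 68/1179 = 0.057676
PN = (p₁ − p₀)/p₁ = (0.16762 − 0.057676) / 0.16762 ≈ 0.65592.
Attributable cases ≈ PN × (exposed cases) = 0.65592 × 175 ≈ 114.79.

about 115 cases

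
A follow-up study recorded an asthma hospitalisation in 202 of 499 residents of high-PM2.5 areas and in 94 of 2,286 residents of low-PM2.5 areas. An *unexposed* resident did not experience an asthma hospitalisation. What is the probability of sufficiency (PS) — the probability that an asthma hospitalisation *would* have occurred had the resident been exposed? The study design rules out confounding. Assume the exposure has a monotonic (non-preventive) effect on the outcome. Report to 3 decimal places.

PS ≈ 0.379

p₁ = P(outcome | exposed) = 202/499 = 0.40481
p₀ = P(outcome | unexposed) = 94/2286 = 0.04112
Under exogeneity and monotonicity, PS = (p₁ − p₀) / (1 − p₀).
PS = (0.40481 − 0.04112) / (1 − 0.04112) = 0.36369 / 0.95888 ≈ 0.3793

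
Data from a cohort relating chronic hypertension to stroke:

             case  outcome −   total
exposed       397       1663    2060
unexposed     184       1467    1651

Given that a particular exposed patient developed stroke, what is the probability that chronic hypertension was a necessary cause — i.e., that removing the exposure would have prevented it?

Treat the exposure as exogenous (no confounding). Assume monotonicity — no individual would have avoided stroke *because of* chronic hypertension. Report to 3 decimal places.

p₁ = P(outcome | exposed) = 397/2060 = 0.19272
p₀ = P(outcome | unexposed) = 184/1651 = 0.11145
Under exogeneity and monotonicity, PN = (p₁ − p₀)/p₁.
PN = (0.19272 − 0.11145) / 0.19272 ≈ 0.4217

PN ≈ 0.422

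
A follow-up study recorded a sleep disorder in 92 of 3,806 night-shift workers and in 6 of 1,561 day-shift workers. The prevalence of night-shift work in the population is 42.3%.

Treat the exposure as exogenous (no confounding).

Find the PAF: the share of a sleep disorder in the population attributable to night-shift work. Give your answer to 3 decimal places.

p₁ = P(outcome | exposed) = 92/3806 = 0.024172
p₀ = P(outcome | unexposed) = 6/1561 = 0.0038437
Overall risk P(Y=1) = π·p₁ + (1−π)·p₀ = 0.423×0.024172 + 0.577×0.0038437 = 0.012443.
Under exogeneity, PAF = [P(Y=1) − p₀] / P(Y=1).
PAF = (0.012443 − 0.0038437) / 0.012443 ≈ 0.6911

PAF ≈ 0.691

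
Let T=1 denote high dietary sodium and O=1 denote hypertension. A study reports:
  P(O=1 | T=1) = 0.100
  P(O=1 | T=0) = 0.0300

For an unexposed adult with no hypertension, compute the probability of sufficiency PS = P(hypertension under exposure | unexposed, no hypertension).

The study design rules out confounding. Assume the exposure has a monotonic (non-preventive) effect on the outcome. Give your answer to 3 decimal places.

Let p₁ = 0.1, p₀ = 0.03.
Under exogeneity and monotonicity, PS = (p₁ − p₀) / (1 − p₀).
PS = (0.1 − 0.03) / (1 − 0.03) = 0.07 / 0.97 ≈ 0.0722

PS ≈ 0.072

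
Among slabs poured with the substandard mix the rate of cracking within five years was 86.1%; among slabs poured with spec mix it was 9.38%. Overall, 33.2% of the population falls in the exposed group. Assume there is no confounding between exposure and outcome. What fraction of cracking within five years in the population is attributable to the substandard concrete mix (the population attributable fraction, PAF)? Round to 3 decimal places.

PAF ≈ 0.731

p₁ = 0.861, p₀ = 0.0938.
Overall risk P(Y=1) = π·p₁ + (1−π)·p₀ = 0.332×0.861 + 0.668×0.0938 = 0.34851.
Under exogeneity, PAF = [P(Y=1) − p₀] / P(Y=1).
PAF = (0.34851 − 0.0938) / 0.34851 ≈ 0.7309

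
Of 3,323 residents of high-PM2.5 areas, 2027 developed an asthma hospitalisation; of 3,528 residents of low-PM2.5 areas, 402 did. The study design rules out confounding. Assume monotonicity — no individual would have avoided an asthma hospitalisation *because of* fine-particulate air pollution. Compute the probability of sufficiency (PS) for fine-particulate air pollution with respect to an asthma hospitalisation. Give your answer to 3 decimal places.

PS ≈ 0.560

p₁ = P(outcome | exposed) = 2027/3323 = 0.60999
p₀ = P(outcome | unexposed) = 402/3528 = 0.11395
Under exogeneity and monotonicity, PS = (p₁ − p₀) / (1 − p₀).
PS = (0.60999 − 0.11395) / (1 − 0.11395) = 0.49605 / 0.88605 ≈ 0.5598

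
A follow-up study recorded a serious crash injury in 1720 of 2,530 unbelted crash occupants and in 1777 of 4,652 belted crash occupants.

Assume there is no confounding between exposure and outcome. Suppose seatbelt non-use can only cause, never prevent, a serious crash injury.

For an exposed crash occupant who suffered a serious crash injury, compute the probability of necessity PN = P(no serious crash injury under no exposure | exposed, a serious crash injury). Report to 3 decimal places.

p₁ = P(outcome | exposed) = 1720/2530 = 0.67984
p₀ = P(outcome | unexposed) = 1777/4652 = 0.38199
Under exogeneity and monotonicity, PN = (p₁ − p₀) / p₁.
PN = (0.67984 − 0.38199) / 0.67984 = 0.29786 / 0.67984 ≈ 0.4381

PN ≈ 0.438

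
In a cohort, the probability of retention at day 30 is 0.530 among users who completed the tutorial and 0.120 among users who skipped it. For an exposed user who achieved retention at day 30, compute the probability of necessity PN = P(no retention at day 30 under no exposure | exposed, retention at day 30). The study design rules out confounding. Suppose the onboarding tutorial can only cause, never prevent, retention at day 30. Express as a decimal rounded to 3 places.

PN ≈ 0.774

Let p₁ = 0.53, p₀ = 0.12.
Under exogeneity and monotonicity, PN = (p₁ − p₀) / p₁.
PN = (0.53 − 0.12) / 0.53 = 0.41 / 0.53 ≈ 0.7736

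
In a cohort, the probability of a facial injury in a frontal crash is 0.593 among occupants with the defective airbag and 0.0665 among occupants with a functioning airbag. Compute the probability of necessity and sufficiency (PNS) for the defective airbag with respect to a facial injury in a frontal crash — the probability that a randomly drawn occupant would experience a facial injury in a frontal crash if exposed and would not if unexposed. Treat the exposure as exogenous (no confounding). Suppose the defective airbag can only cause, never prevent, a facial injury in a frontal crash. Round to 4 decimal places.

PNS ≈ 0.5265

Let p₁ = 0.593, p₀ = 0.0665.
Under exogeneity and monotonicity, PNS = p₁ − p₀.
PNS = 0.593 − 0.0665 = 0.5265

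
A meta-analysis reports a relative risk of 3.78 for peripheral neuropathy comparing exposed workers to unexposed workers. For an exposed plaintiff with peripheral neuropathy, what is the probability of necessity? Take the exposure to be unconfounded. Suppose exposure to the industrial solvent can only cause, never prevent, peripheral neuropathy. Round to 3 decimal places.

Under exogeneity and monotonicity, PN = (RR − 1) / RR = 1 − 1/RR.
PN = (3.78 − 1) / 3.78 = 2.78 / 3.78 ≈ 0.7354

PN ≈ 0.735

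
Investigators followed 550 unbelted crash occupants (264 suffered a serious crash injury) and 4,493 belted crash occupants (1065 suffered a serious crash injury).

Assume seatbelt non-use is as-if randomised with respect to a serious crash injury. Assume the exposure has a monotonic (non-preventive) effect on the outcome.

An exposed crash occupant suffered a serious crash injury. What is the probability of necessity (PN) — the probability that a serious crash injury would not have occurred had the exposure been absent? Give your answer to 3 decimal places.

p₁ = P(outcome | exposed) = 264/550 = 0.48
p₀ = P(outcome | unexposed) = 1065/4493 = 0.23704
Under exogeneity and monotonicity, PN = (p₁ − p₀) / p₁.
PN = (0.48 − 0.23704) / 0.48 = 0.24296 / 0.48 ≈ 0.5062

PN ≈ 0.506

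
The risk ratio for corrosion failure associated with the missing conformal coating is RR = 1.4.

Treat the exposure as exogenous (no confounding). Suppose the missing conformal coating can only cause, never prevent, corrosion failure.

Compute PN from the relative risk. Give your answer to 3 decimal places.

Under exogeneity and monotonicity, PN = (RR − 1) / RR = 1 − 1/RR.
PN = (1.4 − 1) / 1.4 = 0.4 / 1.4 ≈ 0.2857

PN ≈ 0.286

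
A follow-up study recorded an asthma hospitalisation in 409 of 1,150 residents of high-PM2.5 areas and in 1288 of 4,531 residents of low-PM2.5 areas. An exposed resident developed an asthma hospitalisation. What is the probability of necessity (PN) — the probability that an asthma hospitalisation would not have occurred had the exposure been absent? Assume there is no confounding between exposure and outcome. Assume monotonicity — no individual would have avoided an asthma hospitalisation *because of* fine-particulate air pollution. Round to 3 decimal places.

p₁ = P(outcome | exposed) = 409/1150 = 0.35565
p₀ = P(outcome | unexposed) = 1288/4531 = 0.28426
Under exogeneity and monotonicity, PN = (p₁ − p₀) / p₁.
PN = (0.35565 − 0.28426) / 0.35565 = 0.071388 / 0.35565 ≈ 0.2007

PN ≈ 0.201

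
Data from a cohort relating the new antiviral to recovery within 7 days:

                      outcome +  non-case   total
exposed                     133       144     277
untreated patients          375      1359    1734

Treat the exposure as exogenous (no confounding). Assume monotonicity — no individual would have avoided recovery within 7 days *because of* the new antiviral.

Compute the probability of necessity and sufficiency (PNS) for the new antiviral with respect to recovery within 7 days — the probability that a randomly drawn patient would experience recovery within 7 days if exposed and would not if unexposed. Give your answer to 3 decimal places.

p₁ = P(outcome | exposed) = 133/277 = 0.48014
p₀ = P(outcome | unexposed) = 375/1734 = 0.21626
Under exogeneity and monotonicity, PNS = p₁ − p₀.
PNS = 0.48014 − 0.21626 = 0.26388

PNS ≈ 0.264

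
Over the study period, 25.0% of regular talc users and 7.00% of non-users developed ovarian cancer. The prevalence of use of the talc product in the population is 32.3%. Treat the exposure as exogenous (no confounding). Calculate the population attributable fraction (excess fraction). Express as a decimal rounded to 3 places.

PAF ≈ 0.454

p₁ = 0.25, p₀ = 0.07.
Overall risk P(Y=1) = π·p₁ + (1−π)·p₀ = 0.323×0.25 + 0.677×0.07 = 0.12814.
Under exogeneity, PAF = [P(Y=1) − p₀] / P(Y=1).
PAF = (0.12814 − 0.07) / 0.12814 ≈ 0.4537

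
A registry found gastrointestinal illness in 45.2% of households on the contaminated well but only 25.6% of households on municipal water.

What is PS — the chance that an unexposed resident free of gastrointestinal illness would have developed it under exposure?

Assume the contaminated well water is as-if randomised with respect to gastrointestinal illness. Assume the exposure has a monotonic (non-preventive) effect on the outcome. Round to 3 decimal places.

p₁ = 0.452, p₀ = 0.256.
Under exogeneity and monotonicity, PS = (p₁ − p₀) / (1 − p₀).
PS = (0.452 − 0.256) / (1 − 0.256) = 0.196 / 0.744 ≈ 0.2634

PS ≈ 0.263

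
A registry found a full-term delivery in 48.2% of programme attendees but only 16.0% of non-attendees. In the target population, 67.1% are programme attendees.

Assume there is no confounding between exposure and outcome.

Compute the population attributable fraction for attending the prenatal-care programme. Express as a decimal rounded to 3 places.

p₁ = 0.482, p₀ = 0.16.
Overall risk P(Y=1) = π·p₁ + (1−π)·p₀ = 0.671×0.482 + 0.329×0.16 = 0.37606.
Under exogeneity, PAF = [P(Y=1) − p₀] / P(Y=1).
PAF = (0.37606 − 0.16) / 0.37606 ≈ 0.5745

PAF ≈ 0.575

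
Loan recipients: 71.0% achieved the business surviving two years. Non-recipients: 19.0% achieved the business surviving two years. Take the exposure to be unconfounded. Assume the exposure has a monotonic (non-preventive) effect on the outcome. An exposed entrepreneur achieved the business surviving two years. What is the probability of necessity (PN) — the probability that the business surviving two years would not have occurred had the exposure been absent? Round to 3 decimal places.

p₁ = 0.71, p₀ = 0.19.
Under exogeneity and monotonicity, PN = (p₁ − p₀) / p₁.
PN = (0.71 − 0.19) / 0.71 = 0.52 / 0.71 ≈ 0.7324

PN ≈ 0.732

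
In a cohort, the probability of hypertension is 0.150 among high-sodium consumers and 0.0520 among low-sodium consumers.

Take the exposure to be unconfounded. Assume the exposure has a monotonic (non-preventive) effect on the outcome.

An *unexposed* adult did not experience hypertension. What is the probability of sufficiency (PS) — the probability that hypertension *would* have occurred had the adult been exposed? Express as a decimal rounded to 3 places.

PS ≈ 0.103

Let p₁ = 0.15, p₀ = 0.052.
Under exogeneity and monotonicity, PS = (p₁ − p₀) / (1 − p₀).
PS = (0.15 − 0.052) / (1 − 0.052) = 0.098 / 0.948 ≈ 0.1034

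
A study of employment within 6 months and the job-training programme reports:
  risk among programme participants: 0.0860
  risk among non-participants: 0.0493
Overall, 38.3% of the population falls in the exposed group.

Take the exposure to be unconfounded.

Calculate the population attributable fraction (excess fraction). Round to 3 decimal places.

Let p₁ = 0.086, p₀ = 0.0493.
Overall risk P(Y=1) = π·p₁ + (1−π)·p₀ = 0.383×0.086 + 0.617×0.0493 = 0.063356.
Under exogeneity, PAF = [P(Y=1) − p₀] / P(Y=1).
PAF = (0.063356 − 0.0493) / 0.063356 ≈ 0.2219

PAF ≈ 0.222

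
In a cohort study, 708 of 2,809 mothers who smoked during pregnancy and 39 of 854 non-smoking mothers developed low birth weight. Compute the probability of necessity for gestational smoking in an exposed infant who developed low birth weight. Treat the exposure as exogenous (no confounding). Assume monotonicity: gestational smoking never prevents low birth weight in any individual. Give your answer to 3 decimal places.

p₁ = P(outcome | exposed) = 708/2809 = 0.25205
p₀ = P(outcome | unexposed) = 39/854 = 0.045667
Under exogeneity and monotonicity, PN = (p₁ − p₀) / p₁.
PN = (0.25205 − 0.045667) / 0.25205 = 0.20638 / 0.25205 ≈ 0.8188

PN ≈ 0.819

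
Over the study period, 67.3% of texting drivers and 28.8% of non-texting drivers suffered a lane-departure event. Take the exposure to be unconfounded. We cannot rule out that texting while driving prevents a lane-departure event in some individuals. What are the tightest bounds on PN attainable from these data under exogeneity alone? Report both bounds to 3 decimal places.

0.572 ≤ PN ≤ 1.000

p₁ = 0.673, p₀ = 0.288.
Under exogeneity alone the bounds on PN are max{0,(p₁−p₀)/p₁} ≤ PN ≤ min{1,(1−p₀)/p₁}.
  lower = (p₁ − p₀)/p₁ = 0.385 / 0.673 ≈ 0.5721
  upper = min{1, (1 − p₀)/p₁} = 0.712 / 0.673 ≈ 1.0579 → capped at 1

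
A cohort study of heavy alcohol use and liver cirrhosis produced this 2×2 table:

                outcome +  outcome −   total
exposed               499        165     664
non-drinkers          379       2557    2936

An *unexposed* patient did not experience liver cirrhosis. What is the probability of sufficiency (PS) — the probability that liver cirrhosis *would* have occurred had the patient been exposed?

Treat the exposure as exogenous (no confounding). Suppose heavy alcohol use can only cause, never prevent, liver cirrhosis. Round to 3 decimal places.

PS ≈ 0.715

p₁ = P(outcome | exposed) = 499/664 = 0.75151
p₀ = P(outcome | unexposed) = 379/2936 = 0.12909
Under exogeneity and monotonicity, PS = (p₁ − p₀)/(1 − p₀).
PS = (0.75151 − 0.12909) / 0.87091 ≈ 0.7147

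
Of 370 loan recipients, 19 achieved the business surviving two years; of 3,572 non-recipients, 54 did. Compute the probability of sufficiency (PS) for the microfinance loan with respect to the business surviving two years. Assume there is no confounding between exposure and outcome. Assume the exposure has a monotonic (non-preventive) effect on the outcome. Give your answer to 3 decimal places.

p₁ = P(outcome | exposed) = 19/370 = 0.051351
p₀ = P(outcome | unexposed) = 54/3572 = 0.015118
Under exogeneity and monotonicity, PS = (p₁ − p₀) / (1 − p₀).
PS = (0.051351 − 0.015118) / (1 − 0.015118) = 0.036234 / 0.98488 ≈ 0.0368

PS ≈ 0.037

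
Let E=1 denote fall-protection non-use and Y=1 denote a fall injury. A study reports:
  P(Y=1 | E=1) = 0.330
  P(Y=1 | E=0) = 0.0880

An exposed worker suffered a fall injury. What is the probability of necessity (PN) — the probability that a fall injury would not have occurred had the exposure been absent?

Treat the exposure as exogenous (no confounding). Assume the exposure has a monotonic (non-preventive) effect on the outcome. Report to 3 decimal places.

Let p₁ = 0.33, p₀ = 0.088.
Under exogeneity and monotonicity, PN = (p₁ − p₀) / p₁.
PN = (0.33 − 0.088) / 0.33 = 0.242 / 0.33 ≈ 0.7333

PN ≈ 0.733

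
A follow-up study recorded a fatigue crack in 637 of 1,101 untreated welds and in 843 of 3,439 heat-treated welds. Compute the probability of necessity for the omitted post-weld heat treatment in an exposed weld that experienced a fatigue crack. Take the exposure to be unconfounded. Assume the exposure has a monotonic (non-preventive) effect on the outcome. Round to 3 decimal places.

PN ≈ 0.576

p₁ = P(outcome | exposed) = 637/1101 = 0.57856
p₀ = P(outcome | unexposed) = 843/3439 = 0.24513
Under exogeneity and monotonicity, PN = (p₁ − p₀) / p₁.
PN = (0.57856 − 0.24513) / 0.57856 = 0.33344 / 0.57856 ≈ 0.5763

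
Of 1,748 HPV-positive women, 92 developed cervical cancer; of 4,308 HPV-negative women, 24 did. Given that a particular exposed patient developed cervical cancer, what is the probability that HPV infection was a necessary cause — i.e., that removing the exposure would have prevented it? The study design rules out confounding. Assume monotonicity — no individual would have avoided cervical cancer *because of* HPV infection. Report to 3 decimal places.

PN ≈ 0.894

p₁ = P(outcome | exposed) = 92/1748 = 0.052632
p₀ = P(outcome | unexposed) = 24/4308 = 0.005571
Under exogeneity and monotonicity, PN = (p₁ − p₀) / p₁.
PN = (0.052632 − 0.005571) / 0.052632 = 0.047061 / 0.052632 ≈ 0.8942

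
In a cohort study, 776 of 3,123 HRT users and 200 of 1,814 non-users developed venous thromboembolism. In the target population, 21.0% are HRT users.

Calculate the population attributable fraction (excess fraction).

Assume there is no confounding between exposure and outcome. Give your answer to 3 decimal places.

PAF ≈ 0.208

p₁ = P(outcome | exposed) = 776/3123 = 0.24848
p₀ = P(outcome | unexposed) = 200/1814 = 0.11025
Overall risk P(Y=1) = π·p₁ + (1−π)·p₀ = 0.21×0.24848 + 0.79×0.11025 = 0.13928.
Under exogeneity, PAF = [P(Y=1) − p₀] / P(Y=1).
PAF = (0.13928 − 0.11025) / 0.13928 ≈ 0.2084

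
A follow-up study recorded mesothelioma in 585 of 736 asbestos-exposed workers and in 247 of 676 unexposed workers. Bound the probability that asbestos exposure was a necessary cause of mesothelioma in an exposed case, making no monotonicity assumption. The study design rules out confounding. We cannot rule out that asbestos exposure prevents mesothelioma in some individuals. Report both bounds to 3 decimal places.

p₁ = P(outcome | exposed) = 585/736 = 0.79484
p₀ = P(outcome | unexposed) = 247/676 = 0.36538
Under exogeneity alone the bounds on PN are max{0,(p₁−p₀)/p₁} ≤ PN ≤ min{1,(1−p₀)/p₁}.
  lower = (p₁ − p₀)/p₁ = 0.42945 / 0.79484 ≈ 0.5403
  upper = min{1, (1 − p₀)/p₁} = 0.63462 / 0.79484 ≈ 0.7984

0.540 ≤ PN ≤ 0.798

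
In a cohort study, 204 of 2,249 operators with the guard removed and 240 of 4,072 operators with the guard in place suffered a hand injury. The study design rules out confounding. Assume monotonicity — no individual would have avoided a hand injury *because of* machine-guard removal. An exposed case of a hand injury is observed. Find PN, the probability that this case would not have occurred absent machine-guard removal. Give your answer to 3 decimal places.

p₁ = P(outcome | exposed) = 204/2249 = 0.090707
p₀ = P(outcome | unexposed) = 240/4072 = 0.058939
Under exogeneity and monotonicity, PN = (p₁ − p₀) / p₁.
PN = (0.090707 − 0.058939) / 0.090707 = 0.031768 / 0.090707 ≈ 0.3502

PN ≈ 0.350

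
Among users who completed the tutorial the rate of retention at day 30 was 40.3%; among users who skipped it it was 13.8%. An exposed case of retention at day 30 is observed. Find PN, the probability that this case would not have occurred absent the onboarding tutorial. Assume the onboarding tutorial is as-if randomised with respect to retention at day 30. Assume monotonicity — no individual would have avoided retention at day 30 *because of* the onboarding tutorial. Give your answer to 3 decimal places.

PN ≈ 0.658

p₁ = 0.403, p₀ = 0.138.
Under exogeneity and monotonicity, PN = (p₁ − p₀) / p₁.
PN = (0.403 − 0.138) / 0.403 = 0.265 / 0.403 ≈ 0.6576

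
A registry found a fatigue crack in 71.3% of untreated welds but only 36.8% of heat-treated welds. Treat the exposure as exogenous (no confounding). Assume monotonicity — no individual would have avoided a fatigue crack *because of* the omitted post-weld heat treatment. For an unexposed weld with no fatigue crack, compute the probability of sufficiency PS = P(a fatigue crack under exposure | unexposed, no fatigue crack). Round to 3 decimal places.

p₁ = 0.713, p₀ = 0.368.
Under exogeneity and monotonicity, PS = (p₁ − p₀) / (1 − p₀).
PS = (0.713 − 0.368) / (1 − 0.368) = 0.345 / 0.632 ≈ 0.5459

PS ≈ 0.546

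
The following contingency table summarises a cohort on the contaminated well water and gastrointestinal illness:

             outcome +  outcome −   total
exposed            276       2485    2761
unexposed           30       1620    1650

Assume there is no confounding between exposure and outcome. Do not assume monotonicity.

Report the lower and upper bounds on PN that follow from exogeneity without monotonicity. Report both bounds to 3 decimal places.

0.818 ≤ PN ≤ 1.000

p₁ = P(outcome | exposed) = 276/2761 = 0.099964
p₀ = P(outcome | unexposed) = 30/1650 = 0.018182
Under exogeneity alone the bounds on PN are max{0,(p₁−p₀)/p₁} ≤ PN ≤ min{1,(1−p₀)/p₁}.
  lower = (p₁ − p₀)/p₁ = 0.081782 / 0.099964 ≈ 0.8181
  upper = min{1, (1 − p₀)/p₁} = 0.98182 / 0.099964 ≈ 9.8217 → capped at 1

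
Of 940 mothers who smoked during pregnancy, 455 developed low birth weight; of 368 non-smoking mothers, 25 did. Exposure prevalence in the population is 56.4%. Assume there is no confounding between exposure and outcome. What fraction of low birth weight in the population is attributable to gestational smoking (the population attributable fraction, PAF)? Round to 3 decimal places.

PAF ≈ 0.776

p₁ = P(outcome | exposed) = 455/940 = 0.48404
p₀ = P(outcome | unexposed) = 25/368 = 0.067935
Overall risk P(Y=1) = π·p₁ + (1−π)·p₀ = 0.564×0.48404 + 0.436×0.067935 = 0.30262.
Under exogeneity, PAF = [P(Y=1) − p₀] / P(Y=1).
PAF = (0.30262 − 0.067935) / 0.30262 ≈ 0.7755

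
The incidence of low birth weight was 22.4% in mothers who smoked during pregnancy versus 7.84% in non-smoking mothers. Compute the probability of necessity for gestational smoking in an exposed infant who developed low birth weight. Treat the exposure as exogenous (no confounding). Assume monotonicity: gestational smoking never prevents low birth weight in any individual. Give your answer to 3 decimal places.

PN ≈ 0.650

p₁ = 0.224, p₀ = 0.0784.
Under exogeneity and monotonicity, PN = (p₁ − p₀) / p₁.
PN = (0.224 − 0.0784) / 0.224 = 0.1456 / 0.224 ≈ 0.6500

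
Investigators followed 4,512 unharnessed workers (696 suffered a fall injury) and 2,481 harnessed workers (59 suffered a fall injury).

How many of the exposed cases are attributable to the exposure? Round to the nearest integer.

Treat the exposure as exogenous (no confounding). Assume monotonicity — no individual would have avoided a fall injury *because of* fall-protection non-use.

about 589 cases

p₁ = P(outcome | exposed) = 696/4512 = 0.15426
p₀ = P(outcome | unexposed) = 59/2481 = 0.023781
PN = (p₁ − p₀)/p₁ = (0.15426 − 0.023781) / 0.15426 ≈ 0.84584.
Attributable cases ≈ PN × (exposed cases) = 0.84584 × 696 ≈ 588.70.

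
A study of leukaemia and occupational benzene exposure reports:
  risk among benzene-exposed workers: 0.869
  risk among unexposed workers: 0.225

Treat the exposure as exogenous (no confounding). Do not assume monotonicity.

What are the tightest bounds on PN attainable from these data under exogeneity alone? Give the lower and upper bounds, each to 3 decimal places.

0.741 ≤ PN ≤ 0.892

Let p₁ = 0.869, p₀ = 0.225.
Under exogeneity alone the bounds on PN are max{0,(p₁−p₀)/p₁} ≤ PN ≤ min{1,(1−p₀)/p₁}.
  lower = (p₁ − p₀)/p₁ = 0.644 / 0.869 ≈ 0.7411
  upper = min{1, (1 − p₀)/p₁} = 0.775 / 0.869 ≈ 0.8918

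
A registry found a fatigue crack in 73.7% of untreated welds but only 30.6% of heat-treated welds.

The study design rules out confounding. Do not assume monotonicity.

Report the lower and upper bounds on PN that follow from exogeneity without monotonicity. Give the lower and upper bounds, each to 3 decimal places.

0.585 ≤ PN ≤ 0.942

p₁ = 0.737, p₀ = 0.306.
Under exogeneity alone the bounds on PN are max{0,(p₁−p₀)/p₁} ≤ PN ≤ min{1,(1−p₀)/p₁}.
  lower = (p₁ − p₀)/p₁ = 0.431 / 0.737 ≈ 0.5848
  upper = min{1, (1 − p₀)/p₁} = 0.694 / 0.737 ≈ 0.9417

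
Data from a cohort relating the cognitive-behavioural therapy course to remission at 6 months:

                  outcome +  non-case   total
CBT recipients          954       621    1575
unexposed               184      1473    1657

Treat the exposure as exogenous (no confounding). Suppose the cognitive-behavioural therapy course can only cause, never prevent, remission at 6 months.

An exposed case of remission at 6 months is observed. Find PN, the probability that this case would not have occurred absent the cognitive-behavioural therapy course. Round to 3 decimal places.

p₁ = P(outcome | exposed) = 954/1575 = 0.60571
p₀ = P(outcome | unexposed) = 184/1657 = 0.11104
Under exogeneity and monotonicity, PN = (p₁ − p₀)/p₁.
PN = (0.60571 − 0.11104) / 0.60571 ≈ 0.8167

PN ≈ 0.817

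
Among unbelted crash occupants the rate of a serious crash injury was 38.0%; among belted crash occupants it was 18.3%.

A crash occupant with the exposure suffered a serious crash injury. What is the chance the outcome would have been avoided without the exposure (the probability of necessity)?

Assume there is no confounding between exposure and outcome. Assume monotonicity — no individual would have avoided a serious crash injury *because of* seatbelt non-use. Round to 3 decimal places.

p₁ = 0.38, p₀ = 0.183.
Under exogeneity and monotonicity, PN = (p₁ − p₀) / p₁.
PN = (0.38 − 0.183) / 0.38 = 0.197 / 0.38 ≈ 0.5184

PN ≈ 0.518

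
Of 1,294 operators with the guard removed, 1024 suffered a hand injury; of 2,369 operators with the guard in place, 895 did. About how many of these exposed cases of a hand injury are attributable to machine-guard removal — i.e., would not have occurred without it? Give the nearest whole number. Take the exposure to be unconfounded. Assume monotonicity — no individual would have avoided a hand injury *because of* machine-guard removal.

p₁ = P(outcome | exposed) = 1024/1294 = 0.79134
p₀ = P(outcome | unexposed) = 895/2369 = 0.3778
PN = (p₁ − p₀)/p₁ = (0.79134 − 0.3778) / 0.79134 ≈ 0.52259.
Attributable cases ≈ PN × (exposed cases) = 0.52259 × 1024 ≈ 535.13.

about 535 cases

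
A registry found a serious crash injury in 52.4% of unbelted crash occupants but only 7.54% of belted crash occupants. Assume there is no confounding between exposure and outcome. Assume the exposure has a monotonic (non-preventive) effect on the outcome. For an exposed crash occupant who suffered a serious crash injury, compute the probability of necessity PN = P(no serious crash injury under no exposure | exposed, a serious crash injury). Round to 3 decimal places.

p₁ = 0.524, p₀ = 0.0754.
Under exogeneity and monotonicity, PN = (p₁ − p₀) / p₁.
PN = (0.524 − 0.0754) / 0.524 = 0.4486 / 0.524 ≈ 0.8561

PN ≈ 0.856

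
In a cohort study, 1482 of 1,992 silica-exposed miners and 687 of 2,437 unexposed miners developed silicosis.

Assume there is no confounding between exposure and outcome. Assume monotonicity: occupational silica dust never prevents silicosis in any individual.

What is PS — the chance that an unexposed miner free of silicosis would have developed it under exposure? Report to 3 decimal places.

p₁ = P(outcome | exposed) = 1482/1992 = 0.74398
p₀ = P(outcome | unexposed) = 687/2437 = 0.2819
Under exogeneity and monotonicity, PS = (p₁ − p₀) / (1 − p₀).
PS = (0.74398 − 0.2819) / (1 − 0.2819) = 0.46207 / 0.7181 ≈ 0.6435

PS ≈ 0.643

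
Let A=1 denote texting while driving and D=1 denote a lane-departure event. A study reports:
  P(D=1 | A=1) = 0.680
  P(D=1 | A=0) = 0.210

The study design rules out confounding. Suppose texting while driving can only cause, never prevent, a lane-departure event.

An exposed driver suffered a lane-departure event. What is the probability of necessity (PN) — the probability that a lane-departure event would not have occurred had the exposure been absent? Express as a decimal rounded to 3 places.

PN ≈ 0.691

Let p₁ = 0.68, p₀ = 0.21.
Under exogeneity and monotonicity, PN = (p₁ − p₀) / p₁.
PN = (0.68 − 0.21) / 0.68 = 0.47 / 0.68 ≈ 0.6912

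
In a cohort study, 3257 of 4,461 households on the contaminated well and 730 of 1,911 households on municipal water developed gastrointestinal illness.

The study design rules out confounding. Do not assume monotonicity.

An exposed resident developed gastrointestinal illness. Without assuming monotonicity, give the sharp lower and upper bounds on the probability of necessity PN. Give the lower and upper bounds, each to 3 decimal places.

0.477 ≤ PN ≤ 0.846

p₁ = P(outcome | exposed) = 3257/4461 = 0.73011
p₀ = P(outcome | unexposed) = 730/1911 = 0.382
Under exogeneity alone the bounds on PN are max{0,(p₁−p₀)/p₁} ≤ PN ≤ min{1,(1−p₀)/p₁}.
  lower = (p₁ − p₀)/p₁ = 0.34811 / 0.73011 ≈ 0.4768
  upper = min{1, (1 − p₀)/p₁} = 0.618 / 0.73011 ≈ 0.8465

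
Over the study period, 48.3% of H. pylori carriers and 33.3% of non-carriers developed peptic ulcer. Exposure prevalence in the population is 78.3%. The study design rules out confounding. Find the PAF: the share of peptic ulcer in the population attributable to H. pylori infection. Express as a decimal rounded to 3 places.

PAF ≈ 0.261

p₁ = 0.483, p₀ = 0.333.
Overall risk P(Y=1) = π·p₁ + (1−π)·p₀ = 0.783×0.483 + 0.217×0.333 = 0.45045.
Under exogeneity, PAF = [P(Y=1) − p₀] / P(Y=1).
PAF = (0.45045 − 0.333) / 0.45045 ≈ 0.2607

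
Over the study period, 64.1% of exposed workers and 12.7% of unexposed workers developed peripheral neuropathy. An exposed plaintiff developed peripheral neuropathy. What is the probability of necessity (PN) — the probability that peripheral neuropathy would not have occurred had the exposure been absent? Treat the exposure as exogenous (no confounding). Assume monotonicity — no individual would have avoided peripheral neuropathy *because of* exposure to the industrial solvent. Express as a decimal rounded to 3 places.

PN ≈ 0.802

p₁ = 0.641, p₀ = 0.127.
Under exogeneity and monotonicity, PN = (p₁ − p₀) / p₁.
PN = (0.641 − 0.127) / 0.641 = 0.514 / 0.641 ≈ 0.8019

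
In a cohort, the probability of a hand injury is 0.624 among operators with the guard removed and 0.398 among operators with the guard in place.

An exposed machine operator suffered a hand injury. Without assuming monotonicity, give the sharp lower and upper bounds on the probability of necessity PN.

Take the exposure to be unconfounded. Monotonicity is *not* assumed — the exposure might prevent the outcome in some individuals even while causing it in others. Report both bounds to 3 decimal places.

Let p₁ = 0.624, p₀ = 0.398.
Under exogeneity alone the bounds on PN are max{0,(p₁−p₀)/p₁} ≤ PN ≤ min{1,(1−p₀)/p₁}.
  lower = (p₁ − p₀)/p₁ = 0.226 / 0.624 ≈ 0.3622
  upper = min{1, (1 − p₀)/p₁} = 0.602 / 0.624 ≈ 0.9647

0.362 ≤ PN ≤ 0.965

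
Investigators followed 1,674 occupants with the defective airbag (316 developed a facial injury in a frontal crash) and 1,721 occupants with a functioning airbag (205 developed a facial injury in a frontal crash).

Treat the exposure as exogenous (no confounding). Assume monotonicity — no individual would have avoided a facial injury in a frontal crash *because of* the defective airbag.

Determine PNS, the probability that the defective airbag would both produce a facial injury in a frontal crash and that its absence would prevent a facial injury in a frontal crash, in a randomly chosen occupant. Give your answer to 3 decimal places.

p₁ = P(outcome | exposed) = 316/1674 = 0.18877
p₀ = P(outcome | unexposed) = 205/1721 = 0.11912
Under exogeneity and monotonicity, PNS = p₁ − p₀.
PNS = 0.18877 − 0.11912 = 0.069653

PNS ≈ 0.070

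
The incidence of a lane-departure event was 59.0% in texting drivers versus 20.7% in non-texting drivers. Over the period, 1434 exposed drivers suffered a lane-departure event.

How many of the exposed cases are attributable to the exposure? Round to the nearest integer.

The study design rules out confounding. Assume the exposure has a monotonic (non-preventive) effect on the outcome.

p₁ = 0.59, p₀ = 0.207.
PN = (p₁ − p₀)/p₁ = (0.59 − 0.207) / 0.59 ≈ 0.64915.
Attributable cases ≈ PN × (exposed cases) = 0.64915 × 1434 ≈ 930.88.

about 931 cases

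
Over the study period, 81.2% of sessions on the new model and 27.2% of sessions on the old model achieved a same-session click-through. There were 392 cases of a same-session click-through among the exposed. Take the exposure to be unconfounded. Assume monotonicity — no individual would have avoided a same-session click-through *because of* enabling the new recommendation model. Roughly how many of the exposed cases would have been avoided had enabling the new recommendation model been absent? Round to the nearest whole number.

about 261 cases

p₁ = 0.812, p₀ = 0.272.
PN = (p₁ − p₀)/p₁ = (0.812 − 0.272) / 0.812 ≈ 0.66502.
Attributable cases ≈ PN × (exposed cases) = 0.66502 × 392 ≈ 260.69.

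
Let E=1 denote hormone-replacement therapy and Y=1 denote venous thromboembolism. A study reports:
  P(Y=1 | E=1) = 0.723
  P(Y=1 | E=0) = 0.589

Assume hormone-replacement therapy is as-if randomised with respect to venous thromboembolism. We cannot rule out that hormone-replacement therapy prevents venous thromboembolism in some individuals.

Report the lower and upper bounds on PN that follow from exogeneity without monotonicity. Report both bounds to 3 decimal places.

Let p₁ = 0.723, p₀ = 0.589.
Under exogeneity alone the bounds on PN are max{0,(p₁−p₀)/p₁} ≤ PN ≤ min{1,(1−p₀)/p₁}.
  lower = (p₁ − p₀)/p₁ = 0.134 / 0.723 ≈ 0.1853
  upper = min{1, (1 − p₀)/p₁} = 0.411 / 0.723 ≈ 0.5685

0.185 ≤ PN ≤ 0.568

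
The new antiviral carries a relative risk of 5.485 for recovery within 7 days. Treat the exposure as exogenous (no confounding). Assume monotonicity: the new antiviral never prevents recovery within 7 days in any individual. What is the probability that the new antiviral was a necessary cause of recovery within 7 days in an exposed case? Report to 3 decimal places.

PN ≈ 0.818

Under exogeneity and monotonicity, PN = (RR − 1) / RR = 1 − 1/RR.
PN = (5.485 − 1) / 5.485 = 4.485 / 5.485 ≈ 0.8177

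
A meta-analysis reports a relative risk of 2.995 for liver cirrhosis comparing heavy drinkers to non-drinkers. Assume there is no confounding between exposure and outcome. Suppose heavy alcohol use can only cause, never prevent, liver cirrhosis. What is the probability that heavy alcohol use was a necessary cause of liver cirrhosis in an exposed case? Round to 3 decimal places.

PN ≈ 0.666

Under exogeneity and monotonicity, PN = (RR − 1) / RR = 1 − 1/RR.
PN = (2.995 − 1) / 2.995 = 1.995 / 2.995 ≈ 0.6661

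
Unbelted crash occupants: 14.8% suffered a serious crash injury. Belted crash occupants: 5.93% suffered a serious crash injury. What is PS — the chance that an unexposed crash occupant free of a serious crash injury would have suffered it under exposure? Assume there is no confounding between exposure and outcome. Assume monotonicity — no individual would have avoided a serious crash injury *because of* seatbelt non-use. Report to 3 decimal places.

p₁ = 0.148, p₀ = 0.0593.
Under exogeneity and monotonicity, PS = (p₁ − p₀) / (1 − p₀).
PS = (0.148 − 0.0593) / (1 − 0.0593) = 0.0887 / 0.9407 ≈ 0.0943

PS ≈ 0.094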